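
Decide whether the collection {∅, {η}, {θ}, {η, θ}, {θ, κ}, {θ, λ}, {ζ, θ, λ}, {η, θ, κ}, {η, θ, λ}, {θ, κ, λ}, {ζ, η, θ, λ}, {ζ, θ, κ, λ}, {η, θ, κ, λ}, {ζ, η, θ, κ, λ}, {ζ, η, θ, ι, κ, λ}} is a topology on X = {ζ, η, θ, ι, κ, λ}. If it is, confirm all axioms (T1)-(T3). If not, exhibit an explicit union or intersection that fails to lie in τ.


τ IS a topology on X.

Axiom (T1): ∅ ∈ τ? Yes; X ∈ τ? Yes.
Axiom (T2/T3): check pairwise unions and intersections of members of τ.
All pairwise intersections and unions checked — each lies in τ. Therefore τ satisfies (T1), (T2), (T3): it IS a topology on X.


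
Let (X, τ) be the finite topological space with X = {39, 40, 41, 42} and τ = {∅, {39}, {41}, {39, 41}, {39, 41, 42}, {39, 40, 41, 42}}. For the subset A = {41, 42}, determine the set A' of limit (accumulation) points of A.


A' = {40, 42}

For each x ∈ X, list the open sets U ∈ τ with x ∈ U, then check whether U ∩ (A ∖ {x}) ≠ ∅ for every such U.
  x = 39: open {39} ∋ x has {39} ∩ (A ∖ {39}) = ∅, so x is NOT a limit point.
  x = 40: opens ∋ x are {39, 40, 41, 42}; each meets A ∖ {40}, so x IS a limit point.
  x = 41: open {41} ∋ x has {41} ∩ (A ∖ {41}) = ∅, so x is NOT a limit point.
  x = 42: opens ∋ x are {39, 41, 42}, {39, 40, 41, 42}; each meets A ∖ {42}, so x IS a limit point.
Collecting: A' = {40, 42}.


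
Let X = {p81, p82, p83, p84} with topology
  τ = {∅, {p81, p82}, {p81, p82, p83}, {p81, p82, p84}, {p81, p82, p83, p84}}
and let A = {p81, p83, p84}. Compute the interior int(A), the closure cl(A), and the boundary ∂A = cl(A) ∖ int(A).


int(A) = ∅, cl(A) = {p81, p82, p83, p84}, ∂A = {p81, p82, p83, p84}.

Closed sets in (X, τ) are complements of opens:
  closed(X, τ) = {∅, {p83}, {p84}, {p83, p84}, {p81, p82, p83, p84}}.
int(A) = ⋃ {U ∈ τ : U ⊆ A}. Opens contained in A: ∅.
Taking the union of these: int(A) = ∅.
cl(A) = ⋂ {C closed : A ⊆ C}. Closed sets containing A: {p81, p82, p83, p84}.
Intersecting these: cl(A) = {p81, p82, p83, p84}.
∂A = cl(A) ∖ int(A) = {p81, p82, p83, p84} ∖ ∅ = {p81, p82, p83, p84}.


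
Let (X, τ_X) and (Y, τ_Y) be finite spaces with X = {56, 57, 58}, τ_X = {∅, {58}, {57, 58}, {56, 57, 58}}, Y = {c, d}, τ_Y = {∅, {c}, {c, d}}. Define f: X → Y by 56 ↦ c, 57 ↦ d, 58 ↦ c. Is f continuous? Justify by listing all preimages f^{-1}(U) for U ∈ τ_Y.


f is NOT continuous.

Compute f^{-1}(U) for each U ∈ τ_Y:
  U = ∅: f^{-1}(U) = ∅ ∈ τ_X ✓.
  U = {c}: f^{-1}(U) = {56, 58} ∉ τ_X ✗.
  U = {c, d}: f^{-1}(U) = {56, 57, 58} ∈ τ_X ✓.
Found U = {c} with f^{-1}(U) = {56, 58} not in τ_X. Therefore f is NOT continuous.


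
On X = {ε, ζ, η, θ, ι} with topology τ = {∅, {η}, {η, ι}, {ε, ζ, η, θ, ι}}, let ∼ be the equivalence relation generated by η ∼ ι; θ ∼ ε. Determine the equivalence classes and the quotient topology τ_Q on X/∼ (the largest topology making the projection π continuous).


X/∼ = {[ε=θ], [ζ], [η=ι]}; |τ_Q| = 3.

Equivalence classes: [ε=θ], [ζ], [η=ι].
Quotient map π: X → X/∼ sends ε ↦ [ε=θ], ζ ↦ [ζ], η ↦ [η=ι], θ ↦ [ε=θ], ι ↦ [η=ι].
For each subset V ⊆ X/∼, compute π^{-1}(V) ⊆ X and check whether π^{-1}(V) ∈ τ. V is open in τ_Q iff π^{-1}(V) ∈ τ.
  V = {}: π^{-1}(V) = ∅ ∈ τ ✓.
  V = {[ε=θ]}: π^{-1}(V) = {ε, θ} ∉ τ ✗.
  V = {[ζ]}: π^{-1}(V) = {ζ} ∉ τ ✗.
  V = {[ε=θ], [ζ]}: π^{-1}(V) = {ε, ζ, θ} ∉ τ ✗.
  V = {[η=ι]}: π^{-1}(V) = {η, ι} ∈ τ ✓.
  V = {[ε=θ], [η=ι]}: π^{-1}(V) = {ε, η, θ, ι} ∉ τ ✗.
  V = {[ζ], [η=ι]}: π^{-1}(V) = {ζ, η, ι} ∉ τ ✗.
  V = {[ε=θ], [ζ], [η=ι]}: π^{-1}(V) = {ε, ζ, η, θ, ι} ∈ τ ✓.
Open sets in the quotient: τ_Q = {{}, {[η=ι]}, {[ε=θ], [ζ], [η=ι]}} (3 elements).


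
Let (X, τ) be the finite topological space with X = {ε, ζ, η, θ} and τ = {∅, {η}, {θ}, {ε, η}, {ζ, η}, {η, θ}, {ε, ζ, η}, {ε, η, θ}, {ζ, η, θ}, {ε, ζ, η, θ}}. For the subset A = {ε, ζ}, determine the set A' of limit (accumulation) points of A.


A' = ∅

For each x ∈ X, list the open sets U ∈ τ with x ∈ U, then check whether U ∩ (A ∖ {x}) ≠ ∅ for every such U.
  x = ε: open {ε, η} ∋ x has {ε, η} ∩ (A ∖ {ε}) = ∅, so x is NOT a limit point.
  x = ζ: open {ζ, η} ∋ x has {ζ, η} ∩ (A ∖ {ζ}) = ∅, so x is NOT a limit point.
  x = η: open {η} ∋ x has {η} ∩ (A ∖ {η}) = ∅, so x is NOT a limit point.
  x = θ: open {θ} ∋ x has {θ} ∩ (A ∖ {θ}) = ∅, so x is NOT a limit point.
Collecting: A' = ∅.


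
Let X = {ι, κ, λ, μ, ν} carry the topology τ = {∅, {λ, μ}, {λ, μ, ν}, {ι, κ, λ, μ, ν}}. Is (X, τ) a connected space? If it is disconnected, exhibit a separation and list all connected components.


(X, τ) is connected.

Find clopen sets (U ∈ τ with X ∖ U ∈ τ):
  U = ∅, X ∖ U = {ι, κ, λ, μ, ν} — both open, so U is clopen.
  U = {ι, κ, λ, μ, ν}, X ∖ U = ∅ — both open, so U is clopen.
Only trivial clopens (∅ and X) exist, so (X, τ) is connected.
Compute connected components by grouping points that agree on all clopens:
  component: {ι, κ, λ, μ, ν}


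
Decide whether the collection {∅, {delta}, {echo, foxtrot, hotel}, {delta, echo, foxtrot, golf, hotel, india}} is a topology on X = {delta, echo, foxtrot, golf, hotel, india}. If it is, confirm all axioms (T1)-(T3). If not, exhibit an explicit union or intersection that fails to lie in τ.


τ is NOT a topology on X.

Axiom (T1): ∅ ∈ τ? Yes; X ∈ τ? Yes.
Axiom (T2/T3): check pairwise unions and intersections of members of τ.
Counterexample for (T2): {delta} ∪ {echo, foxtrot, hotel} = {delta, echo, foxtrot, hotel} ∉ τ. Therefore τ is NOT a topology.


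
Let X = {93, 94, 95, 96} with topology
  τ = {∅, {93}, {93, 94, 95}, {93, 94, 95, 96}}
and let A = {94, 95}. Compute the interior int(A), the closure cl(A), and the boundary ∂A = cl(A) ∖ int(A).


int(A) = ∅, cl(A) = {94, 95, 96}, ∂A = {94, 95, 96}.

Closed sets in (X, τ) are complements of opens:
  closed(X, τ) = {∅, {96}, {94, 95, 96}, {93, 94, 95, 96}}.
int(A) = ⋃ {U ∈ τ : U ⊆ A}. Opens contained in A: ∅.
Taking the union of these: int(A) = ∅.
cl(A) = ⋂ {C closed : A ⊆ C}. Closed sets containing A: {94, 95, 96}, {93, 94, 95, 96}.
Intersecting these: cl(A) = {94, 95, 96}.
∂A = cl(A) ∖ int(A) = {94, 95, 96} ∖ ∅ = {94, 95, 96}.


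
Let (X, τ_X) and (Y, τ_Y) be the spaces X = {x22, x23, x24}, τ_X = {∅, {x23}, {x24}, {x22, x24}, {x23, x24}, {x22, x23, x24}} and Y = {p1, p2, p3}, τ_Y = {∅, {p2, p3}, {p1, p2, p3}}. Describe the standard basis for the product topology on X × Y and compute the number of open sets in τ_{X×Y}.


Basis B = {∅ × ∅, {x23} × {p2, p3}, {x24} × {p2, p3}, {x23} × {p1, p2, p3}, {x24} × {p1, p2, p3}, {x22, x24} × {p2, p3}, {x23, x24} × {p2, p3}, {x22, x24} × {p1, p2, p3}, {x22, x23, x24} × {p2, p3}, {x23, x24} × {p1, p2, p3}, {x22, x23, x24} × {p1, p2, p3}}; |τ_{X×Y}| = 18.

Enumerate products U × V with U ∈ τ_X, V ∈ τ_Y (deduplicated):
  ∅ × ∅ = {} (∅)
  {x23} × {p2, p3} = {(x23,p2), (x23,p3)}
  {x24} × {p2, p3} = {(x24,p2), (x24,p3)}
  {x23} × {p1, p2, p3} = {(x23,p1), (x23,p2), (x23,p3)}
  {x24} × {p1, p2, p3} = {(x24,p1), (x24,p2), (x24,p3)}
  {x22, x24} × {p2, p3} = {(x22,p2), (x22,p3), (x24,p2), (x24,p3)}
  {x23, x24} × {p2, p3} = {(x23,p2), (x23,p3), (x24,p2), (x24,p3)}
  {x22, x24} × {p1, p2, p3} = {(x22,p1), (x22,p2), (x22,p3), (x24,p1), (x24,p2), (x24,p3)}
  {x22, x23, x24} × {p2, p3} = {(x22,p2), (x22,p3), (x23,p2), (x23,p3), (x24,p2), (x24,p3)}
  {x23, x24} × {p1, p2, p3} = {(x23,p1), (x23,p2), (x23,p3), (x24,p1), (x24,p2), (x24,p3)}
  {x22, x23, x24} × {p1, p2, p3} = {(x22,p1), (x22,p2), (x22,p3), (x23,p1), (x23,p2), (x23,p3), (x24,p1), (x24,p2), (x24,p3)}
These 11 distinct sets form the basis B.
Close under arbitrary unions to get τ_{X×Y}; counting gives |τ_{X×Y}| = 18.


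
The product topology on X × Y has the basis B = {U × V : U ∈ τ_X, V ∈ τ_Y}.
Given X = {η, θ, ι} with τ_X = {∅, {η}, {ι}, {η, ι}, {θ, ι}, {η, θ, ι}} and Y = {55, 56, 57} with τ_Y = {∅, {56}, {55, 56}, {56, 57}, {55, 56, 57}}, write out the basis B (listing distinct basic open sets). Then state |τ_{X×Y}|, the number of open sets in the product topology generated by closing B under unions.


Basis B = {∅ × ∅, {η} × {56}, {ι} × {56}, {η} × {55, 56}, {η} × {56, 57}, {η, ι} × {56}, {θ, ι} × {56}, {ι} × {55, 56}, {ι} × {56, 57}, {η} × {55, 56, 57}, {η, θ, ι} × {56}, {ι} × {55, 56, 57}, {η, ι} × {55, 56}, {η, ι} × {56, 57}, {θ, ι} × {55, 56}, {θ, ι} × {56, 57}, {η, ι} × {55, 56, 57}, {η, θ, ι} × {55, 56}, {η, θ, ι} × {56, 57}, {θ, ι} × {55, 56, 57}, {η, θ, ι} × {55, 56, 57}}; |τ_{X×Y}| = 70.

Enumerate products U × V with U ∈ τ_X, V ∈ τ_Y (deduplicated):
  ∅ × ∅ = {} (∅)
  {η} × {56} = {(η,56)}
  {ι} × {56} = {(ι,56)}
  {η} × {55, 56} = {(η,55), (η,56)}
  {η} × {56, 57} = {(η,56), (η,57)}
  {η, ι} × {56} = {(η,56), (ι,56)}
  {θ, ι} × {56} = {(θ,56), (ι,56)}
  {ι} × {55, 56} = {(ι,55), (ι,56)}
  {ι} × {56, 57} = {(ι,56), (ι,57)}
  {η} × {55, 56, 57} = {(η,55), (η,56), (η,57)}
  {η, θ, ι} × {56} = {(η,56), (θ,56), (ι,56)}
  {ι} × {55, 56, 57} = {(ι,55), (ι,56), (ι,57)}
  {η, ι} × {55, 56} = {(η,55), (η,56), (ι,55), (ι,56)}
  {η, ι} × {56, 57} = {(η,56), (η,57), (ι,56), (ι,57)}
  {θ, ι} × {55, 56} = {(θ,55), (θ,56), (ι,55), (ι,56)}
  {θ, ι} × {56, 57} = {(θ,56), (θ,57), (ι,56), (ι,57)}
  {η, ι} × {55, 56, 57} = {(η,55), (η,56), (η,57), (ι,55), (ι,56), (ι,57)}
  {η, θ, ι} × {55, 56} = {(η,55), (η,56), (θ,55), (θ,56), (ι,55), (ι,56)}
  {η, θ, ι} × {56, 57} = {(η,56), (η,57), (θ,56), (θ,57), (ι,56), (ι,57)}
  {θ, ι} × {55, 56, 57} = {(θ,55), (θ,56), (θ,57), (ι,55), (ι,56), (ι,57)}
  {η, θ, ι} × {55, 56, 57} = {(η,55), (η,56), (η,57), (θ,55), (θ,56), (θ,57), (ι,55), (ι,56), (ι,57)}
These 21 distinct sets form the basis B.
Close under arbitrary unions to get τ_{X×Y}; counting gives |τ_{X×Y}| = 70.


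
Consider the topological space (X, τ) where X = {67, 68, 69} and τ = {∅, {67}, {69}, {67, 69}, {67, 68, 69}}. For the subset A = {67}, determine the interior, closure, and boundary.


int(A) = {67}, cl(A) = {67, 68}, ∂A = {68}.

Closed sets in (X, τ) are complements of opens:
  closed(X, τ) = {∅, {68}, {67, 68}, {68, 69}, {67, 68, 69}}.
int(A) = ⋃ {U ∈ τ : U ⊆ A}. Opens contained in A: ∅, {67}.
Taking the union of these: int(A) = {67}.
cl(A) = ⋂ {C closed : A ⊆ C}. Closed sets containing A: {67, 68}, {67, 68, 69}.
Intersecting these: cl(A) = {67, 68}.
∂A = cl(A) ∖ int(A) = {67, 68} ∖ {67} = {68}.


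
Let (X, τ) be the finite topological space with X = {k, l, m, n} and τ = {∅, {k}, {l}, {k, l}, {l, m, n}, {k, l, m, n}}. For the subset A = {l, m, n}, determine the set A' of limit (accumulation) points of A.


A' = {m, n}

For each x ∈ X, list the open sets U ∈ τ with x ∈ U, then check whether U ∩ (A ∖ {x}) ≠ ∅ for every such U.
  x = k: open {k} ∋ x has {k} ∩ (A ∖ {k}) = ∅, so x is NOT a limit point.
  x = l: open {l} ∋ x has {l} ∩ (A ∖ {l}) = ∅, so x is NOT a limit point.
  x = m: opens ∋ x are {l, m, n}, {k, l, m, n}; each meets A ∖ {m}, so x IS a limit point.
  x = n: opens ∋ x are {l, m, n}, {k, l, m, n}; each meets A ∖ {n}, so x IS a limit point.
Collecting: A' = {m, n}.


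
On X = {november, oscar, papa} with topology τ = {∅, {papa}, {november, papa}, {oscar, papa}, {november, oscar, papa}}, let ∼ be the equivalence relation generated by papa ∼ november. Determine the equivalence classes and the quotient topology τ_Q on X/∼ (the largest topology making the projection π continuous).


X/∼ = {[november=papa], [oscar]}; |τ_Q| = 3.

Equivalence classes: [november=papa], [oscar].
Quotient map π: X → X/∼ sends november ↦ [november=papa], oscar ↦ [oscar], papa ↦ [november=papa].
For each subset V ⊆ X/∼, compute π^{-1}(V) ⊆ X and check whether π^{-1}(V) ∈ τ. V is open in τ_Q iff π^{-1}(V) ∈ τ.
  V = {}: π^{-1}(V) = ∅ ∈ τ ✓.
  V = {[november=papa]}: π^{-1}(V) = {november, papa} ∈ τ ✓.
  V = {[oscar]}: π^{-1}(V) = {oscar} ∉ τ ✗.
  V = {[november=papa], [oscar]}: π^{-1}(V) = {november, oscar, papa} ∈ τ ✓.
Open sets in the quotient: τ_Q = {{}, {[november=papa]}, {[november=papa], [oscar]}} (3 elements).


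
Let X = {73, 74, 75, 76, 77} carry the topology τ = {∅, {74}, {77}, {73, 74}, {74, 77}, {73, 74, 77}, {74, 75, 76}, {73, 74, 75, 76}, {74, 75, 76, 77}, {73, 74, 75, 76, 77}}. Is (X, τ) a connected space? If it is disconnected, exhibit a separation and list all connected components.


(X, τ) is disconnected; components = [{77}, {73, 74, 75, 76}].

Find clopen sets (U ∈ τ with X ∖ U ∈ τ):
  U = ∅, X ∖ U = {73, 74, 75, 76, 77} — both open, so U is clopen.
  U = {77}, X ∖ U = {73, 74, 75, 76} — both open, so U is clopen.
  U = {73, 74, 75, 76}, X ∖ U = {77} — both open, so U is clopen.
  U = {73, 74, 75, 76, 77}, X ∖ U = ∅ — both open, so U is clopen.
Nontrivial clopen(s) exist: e.g. {73, 74, 75, 76}. So (X, τ) is disconnected.
Compute connected components by grouping points that agree on all clopens:
  component: {77}
  component: {73, 74, 75, 76}


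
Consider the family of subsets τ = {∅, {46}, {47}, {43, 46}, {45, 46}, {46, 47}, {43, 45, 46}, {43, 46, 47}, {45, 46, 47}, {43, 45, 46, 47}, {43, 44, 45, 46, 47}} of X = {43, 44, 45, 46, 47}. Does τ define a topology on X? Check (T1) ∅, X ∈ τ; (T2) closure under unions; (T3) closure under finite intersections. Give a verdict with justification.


τ IS a topology on X.

Axiom (T1): ∅ ∈ τ? Yes; X ∈ τ? Yes.
Axiom (T2/T3): check pairwise unions and intersections of members of τ.
All pairwise intersections and unions checked — each lies in τ. Therefore τ satisfies (T1), (T2), (T3): it IS a topology on X.


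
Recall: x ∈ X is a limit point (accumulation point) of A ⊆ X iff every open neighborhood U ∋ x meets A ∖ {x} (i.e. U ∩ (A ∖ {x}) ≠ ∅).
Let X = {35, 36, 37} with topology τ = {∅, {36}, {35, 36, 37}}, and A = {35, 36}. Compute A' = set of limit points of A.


A' = {35, 37}

For each x ∈ X, list the open sets U ∈ τ with x ∈ U, then check whether U ∩ (A ∖ {x}) ≠ ∅ for every such U.
  x = 35: opens ∋ x are {35, 36, 37}; each meets A ∖ {35}, so x IS a limit point.
  x = 36: open {36} ∋ x has {36} ∩ (A ∖ {36}) = ∅, so x is NOT a limit point.
  x = 37: opens ∋ x are {35, 36, 37}; each meets A ∖ {37}, so x IS a limit point.
Collecting: A' = {35, 37}.


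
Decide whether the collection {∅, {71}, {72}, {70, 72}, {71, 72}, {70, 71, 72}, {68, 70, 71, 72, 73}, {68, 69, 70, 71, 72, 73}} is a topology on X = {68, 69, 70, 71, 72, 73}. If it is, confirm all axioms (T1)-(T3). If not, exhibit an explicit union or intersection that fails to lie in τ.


τ IS a topology on X.

Axiom (T1): ∅ ∈ τ? Yes; X ∈ τ? Yes.
Axiom (T2/T3): check pairwise unions and intersections of members of τ.
All pairwise intersections and unions checked — each lies in τ. Therefore τ satisfies (T1), (T2), (T3): it IS a topology on X.


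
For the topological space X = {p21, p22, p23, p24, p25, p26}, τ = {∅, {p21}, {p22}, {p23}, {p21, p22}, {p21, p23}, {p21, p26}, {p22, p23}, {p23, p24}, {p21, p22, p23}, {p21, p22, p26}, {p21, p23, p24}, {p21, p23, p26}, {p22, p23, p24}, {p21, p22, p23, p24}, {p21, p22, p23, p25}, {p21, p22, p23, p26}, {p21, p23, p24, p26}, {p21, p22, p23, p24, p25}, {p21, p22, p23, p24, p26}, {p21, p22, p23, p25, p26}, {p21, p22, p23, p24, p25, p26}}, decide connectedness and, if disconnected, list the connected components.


(X, τ) is connected.

Find clopen sets (U ∈ τ with X ∖ U ∈ τ):
  U = ∅, X ∖ U = {p21, p22, p23, p24, p25, p26} — both open, so U is clopen.
  U = {p21, p22, p23, p24, p25, p26}, X ∖ U = ∅ — both open, so U is clopen.
Only trivial clopens (∅ and X) exist, so (X, τ) is connected.
Compute connected components by grouping points that agree on all clopens:
  component: {p21, p22, p23, p24, p25, p26}


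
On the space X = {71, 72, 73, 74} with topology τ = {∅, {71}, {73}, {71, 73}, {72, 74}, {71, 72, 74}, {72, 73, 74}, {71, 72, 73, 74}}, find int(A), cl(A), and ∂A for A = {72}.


int(A) = ∅, cl(A) = {72, 74}, ∂A = {72, 74}.

Closed sets in (X, τ) are complements of opens:
  closed(X, τ) = {∅, {71}, {73}, {71, 73}, {72, 74}, {71, 72, 74}, {72, 73, 74}, {71, 72, 73, 74}}.
int(A) = ⋃ {U ∈ τ : U ⊆ A}. Opens contained in A: ∅.
Taking the union of these: int(A) = ∅.
cl(A) = ⋂ {C closed : A ⊆ C}. Closed sets containing A: {72, 74}, {71, 72, 74}, {72, 73, 74}, {71, 72, 73, 74}.
Intersecting these: cl(A) = {72, 74}.
∂A = cl(A) ∖ int(A) = {72, 74} ∖ ∅ = {72, 74}.


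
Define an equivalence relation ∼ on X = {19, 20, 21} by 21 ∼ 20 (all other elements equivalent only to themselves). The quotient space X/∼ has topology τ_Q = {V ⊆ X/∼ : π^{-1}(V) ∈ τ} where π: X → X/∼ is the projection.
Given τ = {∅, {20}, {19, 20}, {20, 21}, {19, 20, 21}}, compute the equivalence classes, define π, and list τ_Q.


X/∼ = {[19], [20=21]}; |τ_Q| = 3.

Equivalence classes: [19], [20=21].
Quotient map π: X → X/∼ sends 19 ↦ [19], 20 ↦ [20=21], 21 ↦ [20=21].
For each subset V ⊆ X/∼, compute π^{-1}(V) ⊆ X and check whether π^{-1}(V) ∈ τ. V is open in τ_Q iff π^{-1}(V) ∈ τ.
  V = {}: π^{-1}(V) = ∅ ∈ τ ✓.
  V = {[19]}: π^{-1}(V) = {19} ∉ τ ✗.
  V = {[20=21]}: π^{-1}(V) = {20, 21} ∈ τ ✓.
  V = {[19], [20=21]}: π^{-1}(V) = {19, 20, 21} ∈ τ ✓.
Open sets in the quotient: τ_Q = {{}, {[20=21]}, {[19], [20=21]}} (3 elements).


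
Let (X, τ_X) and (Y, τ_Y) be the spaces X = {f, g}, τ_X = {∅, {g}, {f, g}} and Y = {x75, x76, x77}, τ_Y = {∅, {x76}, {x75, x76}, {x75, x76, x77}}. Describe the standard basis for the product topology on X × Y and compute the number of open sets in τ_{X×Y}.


Basis B = {∅ × ∅, {g} × {x76}, {f, g} × {x76}, {g} × {x75, x76}, {g} × {x75, x76, x77}, {f, g} × {x75, x76}, {f, g} × {x75, x76, x77}}; |τ_{X×Y}| = 10.

Enumerate products U × V with U ∈ τ_X, V ∈ τ_Y (deduplicated):
  ∅ × ∅ = {} (∅)
  {g} × {x76} = {(g,x76)}
  {f, g} × {x76} = {(f,x76), (g,x76)}
  {g} × {x75, x76} = {(g,x75), (g,x76)}
  {g} × {x75, x76, x77} = {(g,x75), (g,x76), (g,x77)}
  {f, g} × {x75, x76} = {(f,x75), (f,x76), (g,x75), (g,x76)}
  {f, g} × {x75, x76, x77} = {(f,x75), (f,x76), (f,x77), (g,x75), (g,x76), (g,x77)}
These 7 distinct sets form the basis B.
Close under arbitrary unions to get τ_{X×Y}; counting gives |τ_{X×Y}| = 10.


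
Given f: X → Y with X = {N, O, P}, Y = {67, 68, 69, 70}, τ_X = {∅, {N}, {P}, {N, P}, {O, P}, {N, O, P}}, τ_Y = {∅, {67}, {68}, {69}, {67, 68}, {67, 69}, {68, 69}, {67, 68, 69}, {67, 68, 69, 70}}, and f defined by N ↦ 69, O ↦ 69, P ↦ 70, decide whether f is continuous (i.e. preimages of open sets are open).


f is NOT continuous.

Compute f^{-1}(U) for each U ∈ τ_Y:
  U = ∅: f^{-1}(U) = ∅ ∈ τ_X ✓.
  U = {67}: f^{-1}(U) = ∅ ∈ τ_X ✓.
  U = {68}: f^{-1}(U) = ∅ ∈ τ_X ✓.
  U = {69}: f^{-1}(U) = {N, O} ∉ τ_X ✗.
  U = {67, 68}: f^{-1}(U) = ∅ ∈ τ_X ✓.
  U = {67, 69}: f^{-1}(U) = {N, O} ∉ τ_X ✗.
  U = {68, 69}: f^{-1}(U) = {N, O} ∉ τ_X ✗.
  U = {67, 68, 69}: f^{-1}(U) = {N, O} ∉ τ_X ✗.
  U = {67, 68, 69, 70}: f^{-1}(U) = {N, O, P} ∈ τ_X ✓.
Found U = {69} with f^{-1}(U) = {N, O} not in τ_X. Therefore f is NOT continuous.


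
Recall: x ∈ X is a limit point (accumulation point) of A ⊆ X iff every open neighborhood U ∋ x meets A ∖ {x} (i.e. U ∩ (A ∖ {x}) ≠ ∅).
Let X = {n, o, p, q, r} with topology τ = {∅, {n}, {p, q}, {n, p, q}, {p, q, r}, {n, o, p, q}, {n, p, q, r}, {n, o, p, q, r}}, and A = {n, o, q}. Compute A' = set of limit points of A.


A' = {o, p, r}

For each x ∈ X, list the open sets U ∈ τ with x ∈ U, then check whether U ∩ (A ∖ {x}) ≠ ∅ for every such U.
  x = n: open {n} ∋ x has {n} ∩ (A ∖ {n}) = ∅, so x is NOT a limit point.
  x = o: opens ∋ x are {n, o, p, q}, {n, o, p, q, r}; each meets A ∖ {o}, so x IS a limit point.
  x = p: opens ∋ x are {p, q}, {n, p, q}, {p, q, r}, {n, o, p, q}, {n, p, q, r}, {n, o, p, q, r}; each meets A ∖ {p}, so x IS a limit point.
  x = q: open {p, q} ∋ x has {p, q} ∩ (A ∖ {q}) = ∅, so x is NOT a limit point.
  x = r: opens ∋ x are {p, q, r}, {n, p, q, r}, {n, o, p, q, r}; each meets A ∖ {r}, so x IS a limit point.
Collecting: A' = {o, p, r}.


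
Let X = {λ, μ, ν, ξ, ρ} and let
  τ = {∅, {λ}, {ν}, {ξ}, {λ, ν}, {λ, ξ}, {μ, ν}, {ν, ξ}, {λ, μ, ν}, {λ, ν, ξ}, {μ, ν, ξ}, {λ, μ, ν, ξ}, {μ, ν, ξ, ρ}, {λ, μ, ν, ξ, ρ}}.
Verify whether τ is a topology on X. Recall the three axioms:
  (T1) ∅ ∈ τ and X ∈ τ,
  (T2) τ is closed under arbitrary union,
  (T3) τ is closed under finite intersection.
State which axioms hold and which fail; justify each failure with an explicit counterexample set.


τ IS a topology on X.

Axiom (T1): ∅ ∈ τ? Yes; X ∈ τ? Yes.
Axiom (T2/T3): check pairwise unions and intersections of members of τ.
All pairwise intersections and unions checked — each lies in τ. Therefore τ satisfies (T1), (T2), (T3): it IS a topology on X.


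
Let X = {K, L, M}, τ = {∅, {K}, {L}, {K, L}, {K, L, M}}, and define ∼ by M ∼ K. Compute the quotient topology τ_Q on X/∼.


X/∼ = {[K=M], [L]}; |τ_Q| = 3.

Equivalence classes: [K=M], [L].
Quotient map π: X → X/∼ sends K ↦ [K=M], L ↦ [L], M ↦ [K=M].
For each subset V ⊆ X/∼, compute π^{-1}(V) ⊆ X and check whether π^{-1}(V) ∈ τ. V is open in τ_Q iff π^{-1}(V) ∈ τ.
  V = {}: π^{-1}(V) = ∅ ∈ τ ✓.
  V = {[K=M]}: π^{-1}(V) = {K, M} ∉ τ ✗.
  V = {[L]}: π^{-1}(V) = {L} ∈ τ ✓.
  V = {[K=M], [L]}: π^{-1}(V) = {K, L, M} ∈ τ ✓.
Open sets in the quotient: τ_Q = {{}, {[L]}, {[K=M], [L]}} (3 elements).


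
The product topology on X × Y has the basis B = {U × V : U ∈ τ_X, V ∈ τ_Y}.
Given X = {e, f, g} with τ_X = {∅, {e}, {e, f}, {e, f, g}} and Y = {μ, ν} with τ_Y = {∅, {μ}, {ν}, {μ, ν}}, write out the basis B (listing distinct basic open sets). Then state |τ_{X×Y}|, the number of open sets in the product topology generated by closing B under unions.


Basis B = {∅ × ∅, {e} × {μ}, {e} × {ν}, {e} × {μ, ν}, {e, f} × {μ}, {e, f} × {ν}, {e, f, g} × {μ}, {e, f, g} × {ν}, {e, f} × {μ, ν}, {e, f, g} × {μ, ν}}; |τ_{X×Y}| = 16.

Enumerate products U × V with U ∈ τ_X, V ∈ τ_Y (deduplicated):
  ∅ × ∅ = {} (∅)
  {e} × {μ} = {(e,μ)}
  {e} × {ν} = {(e,ν)}
  {e} × {μ, ν} = {(e,μ), (e,ν)}
  {e, f} × {μ} = {(e,μ), (f,μ)}
  {e, f} × {ν} = {(e,ν), (f,ν)}
  {e, f, g} × {μ} = {(e,μ), (f,μ), (g,μ)}
  {e, f, g} × {ν} = {(e,ν), (f,ν), (g,ν)}
  {e, f} × {μ, ν} = {(e,μ), (e,ν), (f,μ), (f,ν)}
  {e, f, g} × {μ, ν} = {(e,μ), (e,ν), (f,μ), (f,ν), (g,μ), (g,ν)}
These 10 distinct sets form the basis B.
Close under arbitrary unions to get τ_{X×Y}; counting gives |τ_{X×Y}| = 16.


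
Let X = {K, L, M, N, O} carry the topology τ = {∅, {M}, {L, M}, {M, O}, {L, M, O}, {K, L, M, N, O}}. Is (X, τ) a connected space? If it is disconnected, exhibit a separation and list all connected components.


(X, τ) is connected.

Find clopen sets (U ∈ τ with X ∖ U ∈ τ):
  U = ∅, X ∖ U = {K, L, M, N, O} — both open, so U is clopen.
  U = {K, L, M, N, O}, X ∖ U = ∅ — both open, so U is clopen.
Only trivial clopens (∅ and X) exist, so (X, τ) is connected.
Compute connected components by grouping points that agree on all clopens:
  component: {K, L, M, N, O}


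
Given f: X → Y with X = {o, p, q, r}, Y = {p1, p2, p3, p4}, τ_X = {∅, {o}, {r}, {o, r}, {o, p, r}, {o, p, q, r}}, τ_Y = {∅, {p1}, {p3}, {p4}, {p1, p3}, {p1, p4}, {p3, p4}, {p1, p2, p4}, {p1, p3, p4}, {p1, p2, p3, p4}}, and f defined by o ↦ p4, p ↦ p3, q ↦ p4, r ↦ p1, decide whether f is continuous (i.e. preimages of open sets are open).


f is NOT continuous.

Compute f^{-1}(U) for each U ∈ τ_Y:
  U = ∅: f^{-1}(U) = ∅ ∈ τ_X ✓.
  U = {p1}: f^{-1}(U) = {r} ∈ τ_X ✓.
  U = {p3}: f^{-1}(U) = {p} ∉ τ_X ✗.
  U = {p4}: f^{-1}(U) = {o, q} ∉ τ_X ✗.
  U = {p1, p3}: f^{-1}(U) = {p, r} ∉ τ_X ✗.
  U = {p1, p4}: f^{-1}(U) = {o, q, r} ∉ τ_X ✗.
  U = {p3, p4}: f^{-1}(U) = {o, p, q} ∉ τ_X ✗.
  U = {p1, p2, p4}: f^{-1}(U) = {o, q, r} ∉ τ_X ✗.
  U = {p1, p3, p4}: f^{-1}(U) = {o, p, q, r} ∈ τ_X ✓.
  U = {p1, p2, p3, p4}: f^{-1}(U) = {o, p, q, r} ∈ τ_X ✓.
Found U = {p3} with f^{-1}(U) = {p} not in τ_X. Therefore f is NOT continuous.


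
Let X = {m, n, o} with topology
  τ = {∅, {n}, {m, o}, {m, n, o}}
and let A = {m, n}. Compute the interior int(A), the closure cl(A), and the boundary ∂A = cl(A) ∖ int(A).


int(A) = {n}, cl(A) = {m, n, o}, ∂A = {m, o}.

Closed sets in (X, τ) are complements of opens:
  closed(X, τ) = {∅, {n}, {m, o}, {m, n, o}}.
int(A) = ⋃ {U ∈ τ : U ⊆ A}. Opens contained in A: ∅, {n}.
Taking the union of these: int(A) = {n}.
cl(A) = ⋂ {C closed : A ⊆ C}. Closed sets containing A: {m, n, o}.
Intersecting these: cl(A) = {m, n, o}.
∂A = cl(A) ∖ int(A) = {m, n, o} ∖ {n} = {m, o}.


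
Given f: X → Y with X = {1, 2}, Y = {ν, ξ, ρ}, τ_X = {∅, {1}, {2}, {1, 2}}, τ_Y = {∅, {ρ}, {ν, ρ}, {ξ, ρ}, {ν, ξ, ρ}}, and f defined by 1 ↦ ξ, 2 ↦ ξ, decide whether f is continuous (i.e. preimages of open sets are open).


f IS continuous.

Compute f^{-1}(U) for each U ∈ τ_Y:
  U = ∅: f^{-1}(U) = ∅ ∈ τ_X ✓.
  U = {ρ}: f^{-1}(U) = ∅ ∈ τ_X ✓.
  U = {ν, ρ}: f^{-1}(U) = ∅ ∈ τ_X ✓.
  U = {ξ, ρ}: f^{-1}(U) = {1, 2} ∈ τ_X ✓.
  U = {ν, ξ, ρ}: f^{-1}(U) = {1, 2} ∈ τ_X ✓.
Every preimage lies in τ_X, so f IS continuous.


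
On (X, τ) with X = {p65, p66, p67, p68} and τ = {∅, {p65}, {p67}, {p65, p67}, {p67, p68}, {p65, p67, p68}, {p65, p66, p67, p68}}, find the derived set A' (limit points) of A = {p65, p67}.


A' = {p66, p68}

For each x ∈ X, list the open sets U ∈ τ with x ∈ U, then check whether U ∩ (A ∖ {x}) ≠ ∅ for every such U.
  x = p65: open {p65} ∋ x has {p65} ∩ (A ∖ {p65}) = ∅, so x is NOT a limit point.
  x = p66: opens ∋ x are {p65, p66, p67, p68}; each meets A ∖ {p66}, so x IS a limit point.
  x = p67: open {p67} ∋ x has {p67} ∩ (A ∖ {p67}) = ∅, so x is NOT a limit point.
  x = p68: opens ∋ x are {p67, p68}, {p65, p67, p68}, {p65, p66, p67, p68}; each meets A ∖ {p68}, so x IS a limit point.
Collecting: A' = {p66, p68}.


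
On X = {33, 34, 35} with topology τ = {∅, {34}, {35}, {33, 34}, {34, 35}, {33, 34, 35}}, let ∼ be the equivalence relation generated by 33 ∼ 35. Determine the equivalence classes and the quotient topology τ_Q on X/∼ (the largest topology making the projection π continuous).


X/∼ = {[33=35], [34]}; |τ_Q| = 3.

Equivalence classes: [33=35], [34].
Quotient map π: X → X/∼ sends 33 ↦ [33=35], 34 ↦ [34], 35 ↦ [33=35].
For each subset V ⊆ X/∼, compute π^{-1}(V) ⊆ X and check whether π^{-1}(V) ∈ τ. V is open in τ_Q iff π^{-1}(V) ∈ τ.
  V = {}: π^{-1}(V) = ∅ ∈ τ ✓.
  V = {[33=35]}: π^{-1}(V) = {33, 35} ∉ τ ✗.
  V = {[34]}: π^{-1}(V) = {34} ∈ τ ✓.
  V = {[33=35], [34]}: π^{-1}(V) = {33, 34, 35} ∈ τ ✓.
Open sets in the quotient: τ_Q = {{}, {[34]}, {[33=35], [34]}} (3 elements).


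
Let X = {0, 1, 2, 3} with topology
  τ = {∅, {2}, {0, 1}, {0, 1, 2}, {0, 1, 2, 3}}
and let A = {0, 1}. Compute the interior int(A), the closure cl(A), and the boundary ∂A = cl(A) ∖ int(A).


int(A) = {0, 1}, cl(A) = {0, 1, 3}, ∂A = {3}.

Closed sets in (X, τ) are complements of opens:
  closed(X, τ) = {∅, {3}, {2, 3}, {0, 1, 3}, {0, 1, 2, 3}}.
int(A) = ⋃ {U ∈ τ : U ⊆ A}. Opens contained in A: ∅, {0, 1}.
Taking the union of these: int(A) = {0, 1}.
cl(A) = ⋂ {C closed : A ⊆ C}. Closed sets containing A: {0, 1, 3}, {0, 1, 2, 3}.
Intersecting these: cl(A) = {0, 1, 3}.
∂A = cl(A) ∖ int(A) = {0, 1, 3} ∖ {0, 1} = {3}.


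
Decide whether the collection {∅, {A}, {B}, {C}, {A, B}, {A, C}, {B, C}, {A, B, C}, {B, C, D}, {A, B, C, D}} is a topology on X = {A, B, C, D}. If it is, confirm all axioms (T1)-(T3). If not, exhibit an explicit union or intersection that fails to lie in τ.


τ IS a topology on X.

Axiom (T1): ∅ ∈ τ? Yes; X ∈ τ? Yes.
Axiom (T2/T3): check pairwise unions and intersections of members of τ.
All pairwise intersections and unions checked — each lies in τ. Therefore τ satisfies (T1), (T2), (T3): it IS a topology on X.


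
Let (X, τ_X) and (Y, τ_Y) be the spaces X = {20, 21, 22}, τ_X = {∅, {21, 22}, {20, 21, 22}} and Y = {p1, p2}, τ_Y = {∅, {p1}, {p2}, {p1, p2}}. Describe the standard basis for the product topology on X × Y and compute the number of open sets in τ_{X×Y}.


Basis B = {∅ × ∅, {21, 22} × {p1}, {21, 22} × {p2}, {20, 21, 22} × {p1}, {20, 21, 22} × {p2}, {21, 22} × {p1, p2}, {20, 21, 22} × {p1, p2}}; |τ_{X×Y}| = 9.

Enumerate products U × V with U ∈ τ_X, V ∈ τ_Y (deduplicated):
  ∅ × ∅ = {} (∅)
  {21, 22} × {p1} = {(21,p1), (22,p1)}
  {21, 22} × {p2} = {(21,p2), (22,p2)}
  {20, 21, 22} × {p1} = {(20,p1), (21,p1), (22,p1)}
  {20, 21, 22} × {p2} = {(20,p2), (21,p2), (22,p2)}
  {21, 22} × {p1, p2} = {(21,p1), (21,p2), (22,p1), (22,p2)}
  {20, 21, 22} × {p1, p2} = {(20,p1), (20,p2), (21,p1), (21,p2), (22,p1), (22,p2)}
These 7 distinct sets form the basis B.
Close under arbitrary unions to get τ_{X×Y}; counting gives |τ_{X×Y}| = 9.


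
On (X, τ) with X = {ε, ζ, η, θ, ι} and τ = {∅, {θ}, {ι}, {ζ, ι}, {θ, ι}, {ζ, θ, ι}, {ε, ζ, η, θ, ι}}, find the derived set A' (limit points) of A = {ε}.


A' = {η}

For each x ∈ X, list the open sets U ∈ τ with x ∈ U, then check whether U ∩ (A ∖ {x}) ≠ ∅ for every such U.
  x = ε: open {ε, ζ, η, θ, ι} ∋ x has {ε, ζ, η, θ, ι} ∩ (A ∖ {ε}) = ∅, so x is NOT a limit point.
  x = ζ: open {ζ, ι} ∋ x has {ζ, ι} ∩ (A ∖ {ζ}) = ∅, so x is NOT a limit point.
  x = η: opens ∋ x are {ε, ζ, η, θ, ι}; each meets A ∖ {η}, so x IS a limit point.
  x = θ: open {θ} ∋ x has {θ} ∩ (A ∖ {θ}) = ∅, so x is NOT a limit point.
  x = ι: open {ι} ∋ x has {ι} ∩ (A ∖ {ι}) = ∅, so x is NOT a limit point.
Collecting: A' = {η}.


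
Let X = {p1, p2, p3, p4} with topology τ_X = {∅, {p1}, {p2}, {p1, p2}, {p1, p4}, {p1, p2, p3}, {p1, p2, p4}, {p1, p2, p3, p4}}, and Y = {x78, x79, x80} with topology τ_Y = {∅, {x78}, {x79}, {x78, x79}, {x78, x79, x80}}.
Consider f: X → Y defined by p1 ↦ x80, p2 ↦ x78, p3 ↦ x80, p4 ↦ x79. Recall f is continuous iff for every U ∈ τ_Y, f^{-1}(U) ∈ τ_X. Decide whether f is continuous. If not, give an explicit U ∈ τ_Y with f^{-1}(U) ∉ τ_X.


f is NOT continuous.

Compute f^{-1}(U) for each U ∈ τ_Y:
  U = ∅: f^{-1}(U) = ∅ ∈ τ_X ✓.
  U = {x78}: f^{-1}(U) = {p2} ∈ τ_X ✓.
  U = {x79}: f^{-1}(U) = {p4} ∉ τ_X ✗.
  U = {x78, x79}: f^{-1}(U) = {p2, p4} ∉ τ_X ✗.
  U = {x78, x79, x80}: f^{-1}(U) = {p1, p2, p3, p4} ∈ τ_X ✓.
Found U = {x79} with f^{-1}(U) = {p4} not in τ_X. Therefore f is NOT continuous.


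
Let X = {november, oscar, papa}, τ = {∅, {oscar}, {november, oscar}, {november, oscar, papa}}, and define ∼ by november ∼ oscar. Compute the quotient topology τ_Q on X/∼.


X/∼ = {[november=oscar], [papa]}; |τ_Q| = 3.

Equivalence classes: [november=oscar], [papa].
Quotient map π: X → X/∼ sends november ↦ [november=oscar], oscar ↦ [november=oscar], papa ↦ [papa].
For each subset V ⊆ X/∼, compute π^{-1}(V) ⊆ X and check whether π^{-1}(V) ∈ τ. V is open in τ_Q iff π^{-1}(V) ∈ τ.
  V = {}: π^{-1}(V) = ∅ ∈ τ ✓.
  V = {[november=oscar]}: π^{-1}(V) = {november, oscar} ∈ τ ✓.
  V = {[papa]}: π^{-1}(V) = {papa} ∉ τ ✗.
  V = {[november=oscar], [papa]}: π^{-1}(V) = {november, oscar, papa} ∈ τ ✓.
Open sets in the quotient: τ_Q = {{}, {[november=oscar]}, {[november=oscar], [papa]}} (3 elements).


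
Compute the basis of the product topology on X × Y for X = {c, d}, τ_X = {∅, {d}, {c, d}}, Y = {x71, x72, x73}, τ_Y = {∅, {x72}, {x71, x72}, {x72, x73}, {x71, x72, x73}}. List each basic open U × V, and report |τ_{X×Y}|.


Basis B = {∅ × ∅, {d} × {x72}, {c, d} × {x72}, {d} × {x71, x72}, {d} × {x72, x73}, {d} × {x71, x72, x73}, {c, d} × {x71, x72}, {c, d} × {x72, x73}, {c, d} × {x71, x72, x73}}; |τ_{X×Y}| = 14.

Enumerate products U × V with U ∈ τ_X, V ∈ τ_Y (deduplicated):
  ∅ × ∅ = {} (∅)
  {d} × {x72} = {(d,x72)}
  {c, d} × {x72} = {(c,x72), (d,x72)}
  {d} × {x71, x72} = {(d,x71), (d,x72)}
  {d} × {x72, x73} = {(d,x72), (d,x73)}
  {d} × {x71, x72, x73} = {(d,x71), (d,x72), (d,x73)}
  {c, d} × {x71, x72} = {(c,x71), (c,x72), (d,x71), (d,x72)}
  {c, d} × {x72, x73} = {(c,x72), (c,x73), (d,x72), (d,x73)}
  {c, d} × {x71, x72, x73} = {(c,x71), (c,x72), (c,x73), (d,x71), (d,x72), (d,x73)}
These 9 distinct sets form the basis B.
Close under arbitrary unions to get τ_{X×Y}; counting gives |τ_{X×Y}| = 14.


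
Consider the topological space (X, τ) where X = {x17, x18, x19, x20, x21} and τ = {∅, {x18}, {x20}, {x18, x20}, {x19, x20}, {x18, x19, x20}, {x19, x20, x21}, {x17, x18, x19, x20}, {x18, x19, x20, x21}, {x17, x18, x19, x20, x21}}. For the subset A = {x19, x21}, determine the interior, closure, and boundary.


int(A) = ∅, cl(A) = {x17, x19, x21}, ∂A = {x17, x19, x21}.

Closed sets in (X, τ) are complements of opens:
  closed(X, τ) = {∅, {x17}, {x21}, {x17, x18}, {x17, x21}, {x17, x18, x21}, {x17, x19, x21}, {x17, x18, x19, x21}, {x17, x19, x20, x21}, {x17, x18, x19, x20, x21}}.
int(A) = ⋃ {U ∈ τ : U ⊆ A}. Opens contained in A: ∅.
Taking the union of these: int(A) = ∅.
cl(A) = ⋂ {C closed : A ⊆ C}. Closed sets containing A: {x17, x19, x21}, {x17, x18, x19, x21}, {x17, x19, x20, x21}, {x17, x18, x19, x20, x21}.
Intersecting these: cl(A) = {x17, x19, x21}.
∂A = cl(A) ∖ int(A) = {x17, x19, x21} ∖ ∅ = {x17, x19, x21}.


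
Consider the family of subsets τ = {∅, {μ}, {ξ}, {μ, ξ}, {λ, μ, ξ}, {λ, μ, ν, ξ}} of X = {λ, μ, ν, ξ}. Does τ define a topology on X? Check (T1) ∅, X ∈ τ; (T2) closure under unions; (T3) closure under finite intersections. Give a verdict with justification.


τ IS a topology on X.

Axiom (T1): ∅ ∈ τ? Yes; X ∈ τ? Yes.
Axiom (T2/T3): check pairwise unions and intersections of members of τ.
All pairwise intersections and unions checked — each lies in τ. Therefore τ satisfies (T1), (T2), (T3): it IS a topology on X.


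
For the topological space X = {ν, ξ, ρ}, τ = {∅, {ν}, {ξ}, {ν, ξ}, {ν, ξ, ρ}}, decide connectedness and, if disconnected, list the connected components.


(X, τ) is connected.

Find clopen sets (U ∈ τ with X ∖ U ∈ τ):
  U = ∅, X ∖ U = {ν, ξ, ρ} — both open, so U is clopen.
  U = {ν, ξ, ρ}, X ∖ U = ∅ — both open, so U is clopen.
Only trivial clopens (∅ and X) exist, so (X, τ) is connected.
Compute connected components by grouping points that agree on all clopens:
  component: {ν, ξ, ρ}


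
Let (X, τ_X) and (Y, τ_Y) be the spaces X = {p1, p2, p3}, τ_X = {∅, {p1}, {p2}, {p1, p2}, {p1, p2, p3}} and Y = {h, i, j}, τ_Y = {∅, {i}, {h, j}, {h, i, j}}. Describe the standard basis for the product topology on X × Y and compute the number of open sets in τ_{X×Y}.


Basis B = {∅ × ∅, {p1} × {i}, {p2} × {i}, {p1} × {h, j}, {p1, p2} × {i}, {p2} × {h, j}, {p1} × {h, i, j}, {p1, p2, p3} × {i}, {p2} × {h, i, j}, {p1, p2} × {h, j}, {p1, p2} × {h, i, j}, {p1, p2, p3} × {h, j}, {p1, p2, p3} × {h, i, j}}; |τ_{X×Y}| = 25.

Enumerate products U × V with U ∈ τ_X, V ∈ τ_Y (deduplicated):
  ∅ × ∅ = {} (∅)
  {p1} × {i} = {(p1,i)}
  {p2} × {i} = {(p2,i)}
  {p1} × {h, j} = {(p1,h), (p1,j)}
  {p1, p2} × {i} = {(p1,i), (p2,i)}
  {p2} × {h, j} = {(p2,h), (p2,j)}
  {p1} × {h, i, j} = {(p1,h), (p1,i), (p1,j)}
  {p1, p2, p3} × {i} = {(p1,i), (p2,i), (p3,i)}
  {p2} × {h, i, j} = {(p2,h), (p2,i), (p2,j)}
  {p1, p2} × {h, j} = {(p1,h), (p1,j), (p2,h), (p2,j)}
  {p1, p2} × {h, i, j} = {(p1,h), (p1,i), (p1,j), (p2,h), (p2,i), (p2,j)}
  {p1, p2, p3} × {h, j} = {(p1,h), (p1,j), (p2,h), (p2,j), (p3,h), (p3,j)}
  {p1, p2, p3} × {h, i, j} = {(p1,h), (p1,i), (p1,j), (p2,h), (p2,i), (p2,j), (p3,h), (p3,i), (p3,j)}
These 13 distinct sets form the basis B.
Close under arbitrary unions to get τ_{X×Y}; counting gives |τ_{X×Y}| = 25.


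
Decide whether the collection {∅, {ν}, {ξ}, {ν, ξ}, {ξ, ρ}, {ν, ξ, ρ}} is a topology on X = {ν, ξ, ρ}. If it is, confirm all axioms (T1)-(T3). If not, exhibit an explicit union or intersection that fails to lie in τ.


τ IS a topology on X.

Axiom (T1): ∅ ∈ τ? Yes; X ∈ τ? Yes.
Axiom (T2/T3): check pairwise unions and intersections of members of τ.
All pairwise intersections and unions checked — each lies in τ. Therefore τ satisfies (T1), (T2), (T3): it IS a topology on X.


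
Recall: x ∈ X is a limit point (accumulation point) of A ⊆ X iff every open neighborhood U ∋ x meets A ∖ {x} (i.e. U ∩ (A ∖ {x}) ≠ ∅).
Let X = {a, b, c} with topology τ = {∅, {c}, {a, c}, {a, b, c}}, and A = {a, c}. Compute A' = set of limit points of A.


A' = {a, b}

For each x ∈ X, list the open sets U ∈ τ with x ∈ U, then check whether U ∩ (A ∖ {x}) ≠ ∅ for every such U.
  x = a: opens ∋ x are {a, c}, {a, b, c}; each meets A ∖ {a}, so x IS a limit point.
  x = b: opens ∋ x are {a, b, c}; each meets A ∖ {b}, so x IS a limit point.
  x = c: open {c} ∋ x has {c} ∩ (A ∖ {c}) = ∅, so x is NOT a limit point.
Collecting: A' = {a, b}.


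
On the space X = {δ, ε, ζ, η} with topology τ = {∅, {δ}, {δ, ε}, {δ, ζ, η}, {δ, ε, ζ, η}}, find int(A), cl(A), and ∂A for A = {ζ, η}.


int(A) = ∅, cl(A) = {ζ, η}, ∂A = {ζ, η}.

Closed sets in (X, τ) are complements of opens:
  closed(X, τ) = {∅, {ε}, {ζ, η}, {ε, ζ, η}, {δ, ε, ζ, η}}.
int(A) = ⋃ {U ∈ τ : U ⊆ A}. Opens contained in A: ∅.
Taking the union of these: int(A) = ∅.
cl(A) = ⋂ {C closed : A ⊆ C}. Closed sets containing A: {ζ, η}, {ε, ζ, η}, {δ, ε, ζ, η}.
Intersecting these: cl(A) = {ζ, η}.
∂A = cl(A) ∖ int(A) = {ζ, η} ∖ ∅ = {ζ, η}.


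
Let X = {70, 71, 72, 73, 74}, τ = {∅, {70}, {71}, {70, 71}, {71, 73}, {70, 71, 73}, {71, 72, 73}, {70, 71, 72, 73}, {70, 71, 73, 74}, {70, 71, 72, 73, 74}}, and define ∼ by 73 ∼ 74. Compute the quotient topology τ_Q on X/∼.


X/∼ = {[70], [71], [72], [73=74]}; |τ_Q| = 6.

Equivalence classes: [70], [71], [72], [73=74].
Quotient map π: X → X/∼ sends 70 ↦ [70], 71 ↦ [71], 72 ↦ [72], 73 ↦ [73=74], 74 ↦ [73=74].
For each subset V ⊆ X/∼, compute π^{-1}(V) ⊆ X and check whether π^{-1}(V) ∈ τ. V is open in τ_Q iff π^{-1}(V) ∈ τ.
  V = {}: π^{-1}(V) = ∅ ∈ τ ✓.
  V = {[70]}: π^{-1}(V) = {70} ∈ τ ✓.
  V = {[71]}: π^{-1}(V) = {71} ∈ τ ✓.
  V = {[70], [71]}: π^{-1}(V) = {70, 71} ∈ τ ✓.
  V = {[72]}: π^{-1}(V) = {72} ∉ τ ✗.
  V = {[70], [72]}: π^{-1}(V) = {70, 72} ∉ τ ✗.
  V = {[71], [72]}: π^{-1}(V) = {71, 72} ∉ τ ✗.
  V = {[70], [71], [72]}: π^{-1}(V) = {70, 71, 72} ∉ τ ✗.
  V = {[73=74]}: π^{-1}(V) = {73, 74} ∉ τ ✗.
  V = {[70], [73=74]}: π^{-1}(V) = {70, 73, 74} ∉ τ ✗.
  V = {[71], [73=74]}: π^{-1}(V) = {71, 73, 74} ∉ τ ✗.
  V = {[70], [71], [73=74]}: π^{-1}(V) = {70, 71, 73, 74} ∈ τ ✓.
  V = {[72], [73=74]}: π^{-1}(V) = {72, 73, 74} ∉ τ ✗.
  V = {[70], [72], [73=74]}: π^{-1}(V) = {70, 72, 73, 74} ∉ τ ✗.
  V = {[71], [72], [73=74]}: π^{-1}(V) = {71, 72, 73, 74} ∉ τ ✗.
  V = {[70], [71], [72], [73=74]}: π^{-1}(V) = {70, 71, 72, 73, 74} ∈ τ ✓.
Open sets in the quotient: τ_Q = {{}, {[70]}, {[71]}, {[70], [71]}, {[70], [71], [73=74]}, {[70], [71], [72], [73=74]}} (6 elements).
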